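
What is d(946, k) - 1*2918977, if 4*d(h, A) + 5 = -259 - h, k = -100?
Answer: -5838559/2 ≈ -2.9193e+6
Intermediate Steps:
d(h, A) = -66 - h/4 (d(h, A) = -5/4 + (-259 - h)/4 = -5/4 + (-259/4 - h/4) = -66 - h/4)
d(946, k) - 1*2918977 = (-66 - ¼*946) - 1*2918977 = (-66 - 473/2) - 2918977 = -605/2 - 2918977 = -5838559/2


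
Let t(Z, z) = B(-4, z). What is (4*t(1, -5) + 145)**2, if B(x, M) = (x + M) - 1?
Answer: 11025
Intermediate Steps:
B(x, M) = -1 + M + x (B(x, M) = (M + x) - 1 = -1 + M + x)
t(Z, z) = -5 + z (t(Z, z) = -1 + z - 4 = -5 + z)
(4*t(1, -5) + 145)**2 = (4*(-5 - 5) + 145)**2 = (4*(-10) + 145)**2 = (-40 + 145)**2 = 105**2 = 11025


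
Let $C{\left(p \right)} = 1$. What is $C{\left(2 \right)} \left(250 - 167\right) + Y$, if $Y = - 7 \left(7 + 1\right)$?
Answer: $27$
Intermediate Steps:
$Y = -56$ ($Y = \left(-7\right) 8 = -56$)
$C{\left(2 \right)} \left(250 - 167\right) + Y = 1 \left(250 - 167\right) - 56 = 1 \cdot 83 - 56 = 83 - 56 = 27$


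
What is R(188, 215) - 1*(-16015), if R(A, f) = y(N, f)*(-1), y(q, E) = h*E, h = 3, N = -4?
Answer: 15370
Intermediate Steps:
y(q, E) = 3*E
R(A, f) = -3*f (R(A, f) = (3*f)*(-1) = -3*f)
R(188, 215) - 1*(-16015) = -3*215 - 1*(-16015) = -645 + 16015 = 15370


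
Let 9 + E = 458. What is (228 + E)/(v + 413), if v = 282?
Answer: 677/695 ≈ 0.97410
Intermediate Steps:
E = 449 (E = -9 + 458 = 449)
(228 + E)/(v + 413) = (228 + 449)/(282 + 413) = 677/695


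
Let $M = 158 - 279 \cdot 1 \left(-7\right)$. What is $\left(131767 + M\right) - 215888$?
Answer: $-82010$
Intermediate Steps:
$M = 2111$ ($M = 158 - -1953 = 158 + 1953 = 2111$)
$\left(131767 + M\right) - 215888 = \left(131767 + 2111\right) - 215888 = 133878 - 215888 = -82010$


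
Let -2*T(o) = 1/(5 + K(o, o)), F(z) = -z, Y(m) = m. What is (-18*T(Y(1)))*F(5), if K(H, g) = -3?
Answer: -45/2 ≈ -22.500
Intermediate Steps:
T(o) = -¼ (T(o) = -1/(2*(5 - 3)) = -½/2 = -½*½ = -¼)
(-18*T(Y(1)))*F(5) = (-18*(-¼))*(-1*5) = (9/2)*(-5) = -45/2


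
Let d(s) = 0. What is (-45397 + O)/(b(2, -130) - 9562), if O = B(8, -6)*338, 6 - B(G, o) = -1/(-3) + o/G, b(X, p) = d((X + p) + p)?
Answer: 259369/57372 ≈ 4.5208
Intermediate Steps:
b(X, p) = 0
B(G, o) = 17/3 - o/G (B(G, o) = 6 - (-1/(-3) + o/G) = 6 - (-1*(-1/3) + o/G) = 6 - (1/3 + o/G) = 6 + (-1/3 - o/G) = 17/3 - o/G)
O = 13013/6 (O = (17/3 - 1*(-6)/8)*338 = (17/3 - 1*(-6)*1/8)*338 = (17/3 + 3/4)*338 = (77/12)*338 = 13013/6 ≈ 2168.8)
(-45397 + O)/(b(2, -130) - 9562) = (-45397 + 13013/6)/(0 - 9562) = -259369/6/(-9562) = -259369/6*(-1/9562) = 259369/57372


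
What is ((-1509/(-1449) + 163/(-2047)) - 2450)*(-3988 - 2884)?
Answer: 723462210832/42987 ≈ 1.6830e+7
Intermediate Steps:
((-1509/(-1449) + 163/(-2047)) - 2450)*(-3988 - 2884) = ((-1509*(-1/1449) + 163*(-1/2047)) - 2450)*(-6872) = ((503/483 - 163/2047) - 2450)*(-6872) = (41344/42987 - 2450)*(-6872) = -105276806/42987*(-6872) = 723462210832/42987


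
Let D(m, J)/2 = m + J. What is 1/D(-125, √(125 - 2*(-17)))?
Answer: -125/30932 - √159/30932 ≈ -0.0044488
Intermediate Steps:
D(m, J) = 2*J + 2*m (D(m, J) = 2*(m + J) = 2*(J + m) = 2*J + 2*m)
1/D(-125, √(125 - 2*(-17))) = 1/(2*√(125 - 2*(-17)) + 2*(-125)) = 1/(2*√(125 + 34) - 250) = 1/(2*√159 - 250) = 1/(-250 + 2*√159)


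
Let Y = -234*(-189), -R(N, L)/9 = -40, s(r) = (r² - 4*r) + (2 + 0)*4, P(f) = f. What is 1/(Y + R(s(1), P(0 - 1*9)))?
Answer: 1/44586 ≈ 2.2429e-5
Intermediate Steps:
s(r) = 8 + r² - 4*r (s(r) = (r² - 4*r) + 2*4 = (r² - 4*r) + 8 = 8 + r² - 4*r)
R(N, L) = 360 (R(N, L) = -9*(-40) = 360)
Y = 44226
1/(Y + R(s(1), P(0 - 1*9))) = 1/(44226 + 360) = 1/44586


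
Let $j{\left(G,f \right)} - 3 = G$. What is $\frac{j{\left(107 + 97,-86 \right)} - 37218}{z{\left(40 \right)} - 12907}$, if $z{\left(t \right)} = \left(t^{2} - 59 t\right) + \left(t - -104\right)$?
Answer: $\frac{37011}{13523} \approx 2.7369$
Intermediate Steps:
$j{\left(G,f \right)} = 3 + G$
$z{\left(t \right)} = 104 + t^{2} - 58 t$ ($z{\left(t \right)} = \left(t^{2} - 59 t\right) + \left(t + 104\right) = \left(t^{2} - 59 t\right) + \left(104 + t\right) = 104 + t^{2} - 58 t$)
$\frac{j{\left(107 + 97,-86 \right)} - 37218}{z{\left(40 \right)} - 12907} = \frac{\left(3 + \left(107 + 97\right)\right) - 37218}{\left(104 + 40^{2} - 2320\right) - 12907} = \frac{\left(3 + 204\right) - 37218}{\left(104 + 1600 - 2320\right) - 12907} = \frac{207 - 37218}{-616 - 12907} = - \frac{37011}{-13523} = \left(-37011\right) \left(- \frac{1}{13523}\right) = \frac{37011}{13523}$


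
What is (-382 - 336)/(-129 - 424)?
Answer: 718/553 ≈ 1.2984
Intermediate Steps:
(-382 - 336)/(-129 - 424) = -718/(-553) = -718*(-1/553) = 718/553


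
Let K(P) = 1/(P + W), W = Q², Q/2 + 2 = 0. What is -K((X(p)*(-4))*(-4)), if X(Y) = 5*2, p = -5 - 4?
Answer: -1/176 ≈ -0.0056818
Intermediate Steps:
p = -9
Q = -4 (Q = -4 + 2*0 = -4 + 0 = -4)
X(Y) = 10
W = 16 (W = (-4)² = 16)
K(P) = 1/(16 + P) (K(P) = 1/(P + 16) = 1/(16 + P))
-K((X(p)*(-4))*(-4)) = -1/(16 + (10*(-4))*(-4)) = -1/(16 - 40*(-4)) = -1/(16 + 160) = -1/176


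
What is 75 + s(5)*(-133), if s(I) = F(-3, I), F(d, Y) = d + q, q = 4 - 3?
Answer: 341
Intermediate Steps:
q = 1
F(d, Y) = 1 + d (F(d, Y) = d + 1 = 1 + d)
s(I) = -2 (s(I) = 1 - 3 = -2)
75 + s(5)*(-133) = 75 - 2*(-133) = 75 + 266 = 341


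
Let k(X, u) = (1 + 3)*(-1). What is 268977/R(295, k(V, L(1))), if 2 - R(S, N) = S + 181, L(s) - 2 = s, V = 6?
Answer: -89659/158 ≈ -567.46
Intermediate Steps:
L(s) = 2 + s
k(X, u) = -4 (k(X, u) = 4*(-1) = -4)
R(S, N) = -179 - S (R(S, N) = 2 - (S + 181) = 2 - (181 + S) = 2 + (-181 - S) = -179 - S)
268977/R(295, k(V, L(1))) = 268977/(-179 - 1*295) = 268977/(-179 - 295) = 268977/(-474) = 268977*(-1/474) = -89659/158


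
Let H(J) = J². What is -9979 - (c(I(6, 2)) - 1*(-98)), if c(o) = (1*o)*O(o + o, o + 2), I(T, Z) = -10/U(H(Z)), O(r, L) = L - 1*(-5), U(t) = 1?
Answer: -10107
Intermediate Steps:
O(r, L) = 5 + L (O(r, L) = L + 5 = 5 + L)
I(T, Z) = -10 (I(T, Z) = -10/1 = -10*1 = -10)
c(o) = o*(7 + o) (c(o) = (1*o)*(5 + (o + 2)) = o*(5 + (2 + o)) = o*(7 + o))
-9979 - (c(I(6, 2)) - 1*(-98)) = -9979 - (-10*(7 - 10) - 1*(-98)) = -9979 - (-10*(-3) + 98) = -9979 - (30 + 98) = -9979 - 1*128 = -9979 - 128 = -10107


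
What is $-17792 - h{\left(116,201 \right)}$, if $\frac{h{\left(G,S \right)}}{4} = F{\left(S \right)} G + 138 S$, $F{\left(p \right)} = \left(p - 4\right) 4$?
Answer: $-494376$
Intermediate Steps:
$F{\left(p \right)} = -16 + 4 p$ ($F{\left(p \right)} = \left(-4 + p\right) 4 = -16 + 4 p$)
$h{\left(G,S \right)} = 552 S + 4 G \left(-16 + 4 S\right)$ ($h{\left(G,S \right)} = 4 \left(\left(-16 + 4 S\right) G + 138 S\right) = 4 \left(G \left(-16 + 4 S\right) + 138 S\right) = 4 \left(138 S + G \left(-16 + 4 S\right)\right) = 552 S + 4 G \left(-16 + 4 S\right)$)
$-17792 - h{\left(116,201 \right)} = -17792 - \left(552 \cdot 201 + 16 \cdot 116 \left(-4 + 201\right)\right) = -17792 - \left(110952 + 16 \cdot 116 \cdot 197\right) = -17792 - \left(110952 + 365632\right) = -17792 - 476584 = -494376$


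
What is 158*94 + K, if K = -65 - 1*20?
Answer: 14767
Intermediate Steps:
K = -85 (K = -65 - 20 = -85)
158*94 + K = 158*94 - 85 = 14852 - 85 = 14767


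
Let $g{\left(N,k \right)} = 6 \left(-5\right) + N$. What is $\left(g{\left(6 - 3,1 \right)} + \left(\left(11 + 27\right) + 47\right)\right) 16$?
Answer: $928$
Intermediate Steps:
$g{\left(N,k \right)} = -30 + N$
$\left(g{\left(6 - 3,1 \right)} + \left(\left(11 + 27\right) + 47\right)\right) 16 = \left(\left(-30 + \left(6 - 3\right)\right) + \left(\left(11 + 27\right) + 47\right)\right) 16 = \left(\left(-30 + \left(6 - 3\right)\right) + \left(38 + 47\right)\right) 16 = \left(\left(-30 + 3\right) + 85\right) 16 = \left(-27 + 85\right) 16 = 58 \cdot 16 = 928$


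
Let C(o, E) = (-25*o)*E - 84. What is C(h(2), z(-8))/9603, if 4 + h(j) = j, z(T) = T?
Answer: -44/873 ≈ -0.050401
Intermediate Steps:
h(j) = -4 + j
C(o, E) = -84 - 25*E*o (C(o, E) = -25*E*o - 84 = -84 - 25*E*o)
C(h(2), z(-8))/9603 = (-84 - 25*(-8)*(-4 + 2))/9603 = (-84 - 25*(-8)*(-2))*(1/9603) = (-84 - 400)*(1/9603) = -484*1/9603 = -44/873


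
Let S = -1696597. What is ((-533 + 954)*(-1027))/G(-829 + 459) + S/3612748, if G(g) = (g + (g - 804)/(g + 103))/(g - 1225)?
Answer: -166303838835467273/88165502192 ≈ -1.8863e+6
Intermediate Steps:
G(g) = (g + (-804 + g)/(103 + g))/(-1225 + g)
((-533 + 954)*(-1027))/G(-829 + 459) + S/3612748 = ((-533 + 954)*(-1027))/(((804 - (-829 + 459)² - 104*(-829 + 459))/(126175 - (-829 + 459)² + 1122*(-829 + 459)))) - 1696597/3612748 = (421*(-1027))/(((804 - 1*(-370)² - 104*(-370))/(126175 - 1*(-370)² + 1122*(-370)))) - 1696597*1/3612748 = -432367*(126175 - 1*136900 - 415140)/(804 - 1*136900 + 38480) - 1696597/3612748 = -432367*(126175 - 136900 - 415140)/(804 - 136900 + 38480) - 1696597/3612748 = -432367/(-97616/(-425865)) - 1696597/3612748 = -432367/((-1/425865*(-97616))) - 1696597/3612748 = -432367/97616/425865 - 1696597/3612748 = -432367*425865/97616 - 1696597/3612748 = -184129972455/97616 - 1696597/3612748 = -166303838835467273/88165502192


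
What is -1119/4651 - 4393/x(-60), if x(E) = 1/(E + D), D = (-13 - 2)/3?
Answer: 1328068676/4651 ≈ 2.8555e+5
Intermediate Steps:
D = -5 (D = -15*⅓ = -5)
x(E) = 1/(-5 + E) (x(E) = 1/(E - 5) = 1/(-5 + E))
-1119/4651 - 4393/x(-60) = -1119/4651 - 4393/(1/(-5 - 60)) = -1119*1/4651 - 4393/(1/(-65)) = -1119/4651 - 4393/(-1/65) = -1119/4651 - 4393*(-65) = -1119/4651 + 285545 = 1328068676/4651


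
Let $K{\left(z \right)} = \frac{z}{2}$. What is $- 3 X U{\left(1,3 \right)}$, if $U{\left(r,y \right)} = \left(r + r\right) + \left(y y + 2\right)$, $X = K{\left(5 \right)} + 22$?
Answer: $- \frac{1911}{2} \approx -955.5$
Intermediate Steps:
$K{\left(z \right)} = \frac{z}{2}$ ($K{\left(z \right)} = z \frac{1}{2} = \frac{z}{2}$)
$X = \frac{49}{2}$ ($X = \frac{1}{2} \cdot 5 + 22 = \frac{5}{2} + 22 = \frac{49}{2} \approx 24.5$)
$U{\left(r,y \right)} = 2 + y^{2} + 2 r$ ($U{\left(r,y \right)} = 2 r + \left(y^{2} + 2\right) = 2 r + \left(2 + y^{2}\right) = 2 + y^{2} + 2 r$)
$- 3 X U{\left(1,3 \right)} = \left(-3\right) \frac{49}{2} \left(2 + 3^{2} + 2 \cdot 1\right) = - \frac{147 \left(2 + 9 + 2\right)}{2} = \left(- \frac{147}{2}\right) 13 = - \frac{1911}{2}$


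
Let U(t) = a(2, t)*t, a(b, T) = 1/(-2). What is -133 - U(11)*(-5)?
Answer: -321/2 ≈ -160.50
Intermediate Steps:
a(b, T) = -1/2
U(t) = -t/2
-133 - U(11)*(-5) = -133 - (-1)*11/2*(-5) = -133 - 1*(-11/2)*(-5) = -133 + (11/2)*(-5) = -133 - 55/2 = -321/2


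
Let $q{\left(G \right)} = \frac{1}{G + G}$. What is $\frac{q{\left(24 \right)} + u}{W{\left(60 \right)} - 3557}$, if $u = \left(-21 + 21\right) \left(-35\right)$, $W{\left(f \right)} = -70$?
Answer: $- \frac{1}{174096} \approx -5.744 \cdot 10^{-6}$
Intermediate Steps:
$q{\left(G \right)} = \frac{1}{2 G}$
$u = 0$ ($u = 0 \left(-35\right) = 0$)
$\frac{q{\left(24 \right)} + u}{W{\left(60 \right)} - 3557} = \frac{\frac{1}{2 \cdot 24} + 0}{-70 - 3557} = \frac{\frac{1}{2} \cdot \frac{1}{24} + 0}{-3627} = \left(\frac{1}{48} + 0\right) \left(- \frac{1}{3627}\right) = \frac{1}{48} \left(- \frac{1}{3627}\right) = - \frac{1}{174096}$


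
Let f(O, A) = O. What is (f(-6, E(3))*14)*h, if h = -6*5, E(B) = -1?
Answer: 2520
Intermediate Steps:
h = -30
(f(-6, E(3))*14)*h = -6*14*(-30) = -84*(-30) = 2520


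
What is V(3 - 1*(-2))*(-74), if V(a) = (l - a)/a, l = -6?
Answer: 814/5 ≈ 162.80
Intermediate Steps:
V(a) = (-6 - a)/a
V(3 - 1*(-2))*(-74) = ((-6 - (3 - 1*(-2)))/(3 - 1*(-2)))*(-74) = ((-6 - (3 + 2))/(3 + 2))*(-74) = ((-6 - 1*5)/5)*(-74) = ((-6 - 5)/5)*(-74) = ((1/5)*(-11))*(-74) = -11/5*(-74) = 814/5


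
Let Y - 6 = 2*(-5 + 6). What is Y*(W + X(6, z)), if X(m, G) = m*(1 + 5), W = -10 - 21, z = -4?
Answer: 40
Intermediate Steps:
W = -31
X(m, G) = 6*m (X(m, G) = m*6 = 6*m)
Y = 8 (Y = 6 + 2*(-5 + 6) = 6 + 2*1 = 6 + 2 = 8)
Y*(W + X(6, z)) = 8*(-31 + 6*6) = 8*(-31 + 36) = 8*5 = 40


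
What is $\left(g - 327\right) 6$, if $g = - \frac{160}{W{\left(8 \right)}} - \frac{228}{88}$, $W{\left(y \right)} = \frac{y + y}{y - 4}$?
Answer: $- \frac{24393}{11} \approx -2217.5$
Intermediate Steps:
$W{\left(y \right)} = \frac{2 y}{-4 + y}$
$g = - \frac{937}{22}$ ($g = - \frac{160}{2 \cdot 8 \frac{1}{-4 + 8}} - \frac{228}{88} = - \frac{160}{2 \cdot 8 \cdot \frac{1}{4}} - \frac{57}{22} = - \frac{160}{4} - \frac{57}{22} = \left(-160\right) \frac{1}{4} - \frac{57}{22} = -40 - \frac{57}{22} = - \frac{937}{22} \approx -42.591$)
$\left(g - 327\right) 6 = \left(- \frac{937}{22} - 327\right) 6 = \left(- \frac{8131}{22}\right) 6 = - \frac{24393}{11}$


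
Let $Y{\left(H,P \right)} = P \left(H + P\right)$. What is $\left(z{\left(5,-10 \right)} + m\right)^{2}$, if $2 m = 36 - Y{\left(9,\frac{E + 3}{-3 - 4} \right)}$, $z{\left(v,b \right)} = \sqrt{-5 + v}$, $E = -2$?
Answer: $\frac{833569}{2401} \approx 347.18$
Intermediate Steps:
$m = \frac{913}{49}$ ($m = \frac{36 - \frac{-2 + 3}{-3 - 4} \left(9 + \frac{-2 + 3}{-3 - 4}\right)}{2} = \frac{36 - 1 \frac{1}{-7} \left(9 + 1 \frac{1}{-7}\right)}{2} = \frac{36 - 1 \left(- \frac{1}{7}\right) \left(9 + 1 \left(- \frac{1}{7}\right)\right)}{2} = \frac{36 - - \frac{9 - \frac{1}{7}}{7}}{2} = \frac{36 - \left(- \frac{1}{7}\right) \frac{62}{7}}{2} = \frac{36 - - \frac{62}{49}}{2} = \frac{36 + \frac{62}{49}}{2} = \frac{1}{2} \cdot \frac{1826}{49} = \frac{913}{49} \approx 18.633$)
$\left(z{\left(5,-10 \right)} + m\right)^{2} = \left(\sqrt{-5 + 5} + \frac{913}{49}\right)^{2} = \left(\sqrt{0} + \frac{913}{49}\right)^{2} = \left(0 + \frac{913}{49}\right)^{2} = \left(\frac{913}{49}\right)^{2} = \frac{833569}{2401}$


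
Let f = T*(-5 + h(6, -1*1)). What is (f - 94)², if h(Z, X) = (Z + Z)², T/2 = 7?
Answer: 3429904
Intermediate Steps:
T = 14 (T = 2*7 = 14)
h(Z, X) = 4*Z² (h(Z, X) = (2*Z)² = 4*Z²)
f = 1946 (f = 14*(-5 + 4*6²) = 14*(-5 + 4*36) = 14*(-5 + 144) = 14*139 = 1946)
(f - 94)² = (1946 - 94)² = 1852² = 3429904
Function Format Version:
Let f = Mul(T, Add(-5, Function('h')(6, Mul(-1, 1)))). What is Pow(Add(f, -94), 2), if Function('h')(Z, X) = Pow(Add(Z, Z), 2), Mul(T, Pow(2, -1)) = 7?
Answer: 3429904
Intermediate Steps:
T = 14 (T = Mul(2, 7) = 14)
Function('h')(Z, X) = Mul(4, Pow(Z, 2)) (Function('h')(Z, X) = Pow(Mul(2, Z), 2) = Mul(4, Pow(Z, 2)))
f = 1946 (f = Mul(14, Add(-5, Mul(4, Pow(6, 2)))) = Mul(14, Add(-5, Mul(4, 36))) = Mul(14, Add(-5, 144)) = Mul(14, 139) = 1946)
Pow(Add(f, -94), 2) = Pow(Add(1946, -94), 2) = Pow(1852, 2) = 3429904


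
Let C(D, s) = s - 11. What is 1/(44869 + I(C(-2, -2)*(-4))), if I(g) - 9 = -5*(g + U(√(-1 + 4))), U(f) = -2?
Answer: 1/44628 ≈ 2.2407e-5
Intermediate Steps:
C(D, s) = -11 + s
I(g) = 19 - 5*g (I(g) = 9 - 5*(g - 2) = 9 - 5*(-2 + g) = 9 + (10 - 5*g) = 19 - 5*g)
1/(44869 + I(C(-2, -2)*(-4))) = 1/(44869 + (19 - 5*(-11 - 2)*(-4))) = 1/(44869 + (19 - (-65)*(-4))) = 1/(44869 + (19 - 5*52)) = 1/(44869 + (19 - 260)) = 1/(44869 - 241) = 1/44628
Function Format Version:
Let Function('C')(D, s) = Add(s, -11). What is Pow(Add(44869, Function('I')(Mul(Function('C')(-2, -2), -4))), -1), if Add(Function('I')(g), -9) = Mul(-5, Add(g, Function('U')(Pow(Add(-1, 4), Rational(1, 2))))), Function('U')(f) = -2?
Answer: Rational(1, 44628) ≈ 2.2407e-5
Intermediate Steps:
Function('C')(D, s) = Add(-11, s)
Function('I')(g) = Add(19, Mul(-5, g)) (Function('I')(g) = Add(9, Mul(-5, Add(g, -2))) = Add(9, Mul(-5, Add(-2, g))) = Add(9, Add(10, Mul(-5, g))) = Add(19, Mul(-5, g)))
Pow(Add(44869, Function('I')(Mul(Function('C')(-2, -2), -4))), -1) = Pow(Add(44869, Add(19, Mul(-5, Mul(Add(-11, -2), -4)))), -1) = Pow(Add(44869, Add(19, Mul(-5, Mul(-13, -4)))), -1) = Pow(Add(44869, Add(19, Mul(-5, 52))), -1) = Pow(Add(44869, Add(19, -260)), -1) = Pow(Add(44869, -241), -1) = Pow(44628, -1) = Rational(1, 44628)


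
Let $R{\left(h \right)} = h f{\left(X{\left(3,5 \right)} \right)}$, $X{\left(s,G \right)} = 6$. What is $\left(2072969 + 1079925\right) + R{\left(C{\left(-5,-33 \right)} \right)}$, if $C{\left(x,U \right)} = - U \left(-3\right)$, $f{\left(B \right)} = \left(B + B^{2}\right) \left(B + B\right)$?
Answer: $3102998$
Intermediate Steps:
$f{\left(B \right)} = 2 B \left(B + B^{2}\right)$ ($f{\left(B \right)} = \left(B + B^{2}\right) 2 B = 2 B \left(B + B^{2}\right)$)
$C{\left(x,U \right)} = 3 U$ ($C{\left(x,U \right)} = - \left(-3\right) U = 3 U$)
$R{\left(h \right)} = 504 h$ ($R{\left(h \right)} = h 2 \cdot 6^{2} \left(1 + 6\right) = h 2 \cdot 36 \cdot 7 = h 504 = 504 h$)
$\left(2072969 + 1079925\right) + R{\left(C{\left(-5,-33 \right)} \right)} = \left(2072969 + 1079925\right) + 504 \cdot 3 \left(-33\right) = 3152894 + 504 \left(-99\right) = 3152894 - 49896 = 3102998$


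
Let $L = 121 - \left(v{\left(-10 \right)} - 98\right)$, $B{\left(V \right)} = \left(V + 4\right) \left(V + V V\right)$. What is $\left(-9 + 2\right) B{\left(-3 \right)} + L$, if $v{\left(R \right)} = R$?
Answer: $187$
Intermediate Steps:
$B{\left(V \right)} = \left(4 + V\right) \left(V + V^{2}\right)$
$L = 229$ ($L = 121 - \left(-10 - 98\right) = 121 - -108 = 121 + 108 = 229$)
$\left(-9 + 2\right) B{\left(-3 \right)} + L = \left(-9 + 2\right) \left(- 3 \left(4 + \left(-3\right)^{2} + 5 \left(-3\right)\right)\right) + 229 = - 7 \left(- 3 \left(4 + 9 - 15\right)\right) + 229 = - 7 \left(\left(-3\right) \left(-2\right)\right) + 229 = \left(-7\right) 6 + 229 = -42 + 229 = 187$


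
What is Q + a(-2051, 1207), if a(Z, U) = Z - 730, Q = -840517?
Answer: -843298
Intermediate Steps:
a(Z, U) = -730 + Z
Q + a(-2051, 1207) = -840517 + (-730 - 2051) = -840517 - 2781 = -843298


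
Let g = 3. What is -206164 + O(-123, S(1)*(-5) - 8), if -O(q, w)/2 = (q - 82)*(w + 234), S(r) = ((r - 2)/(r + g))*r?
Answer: -225983/2 ≈ -1.1299e+5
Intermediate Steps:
S(r) = r*(-2 + r)/(3 + r) (S(r) = ((r - 2)/(r + 3))*r = ((-2 + r)/(3 + r))*r = r*(-2 + r)/(3 + r))
O(q, w) = -2*(-82 + q)*(234 + w) (O(q, w) = -2*(q - 82)*(w + 234) = -2*(-82 + q)*(234 + w))
-206164 + O(-123, S(1)*(-5) - 8) = -206164 + (38376 - 468*(-123) + 164*((1*(-2 + 1)/(3 + 1))*(-5) - 8) - 2*(-123)*((1*(-2 + 1)/(3 + 1))*(-5) - 8)) = -206164 + (38376 + 57564 + 164*((1*(-1)/4)*(-5) - 8) - 2*(-123)*((1*(-1)/4)*(-5) - 8)) = -206164 + (38376 + 57564 + 164*((1*(¼)*(-1))*(-5) - 8) - 2*(-123)*((1*(¼)*(-1))*(-5) - 8)) = -206164 + (38376 + 57564 + 164*(-¼*(-5) - 8) - 2*(-123)*(-¼*(-5) - 8)) = -206164 + (38376 + 57564 + 164*(5/4 - 8) - 2*(-123)*(5/4 - 8)) = -206164 + (38376 + 57564 + 164*(-27/4) - 2*(-123)*(-27/4)) = -206164 + (38376 + 57564 - 1107 - 3321/2) = -206164 + 186345/2 = -225983/2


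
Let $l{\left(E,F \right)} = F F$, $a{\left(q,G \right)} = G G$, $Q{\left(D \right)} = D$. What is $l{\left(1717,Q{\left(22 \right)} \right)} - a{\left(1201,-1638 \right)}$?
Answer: $-2682560$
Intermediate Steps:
$a{\left(q,G \right)} = G^{2}$
$l{\left(E,F \right)} = F^{2}$
$l{\left(1717,Q{\left(22 \right)} \right)} - a{\left(1201,-1638 \right)} = 22^{2} - \left(-1638\right)^{2} = 484 - 2683044 = -2682560$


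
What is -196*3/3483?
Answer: -196/1161 ≈ -0.16882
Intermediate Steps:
-196*3/3483 = -98*6*(1/3483) = -588*1/3483 = -196/1161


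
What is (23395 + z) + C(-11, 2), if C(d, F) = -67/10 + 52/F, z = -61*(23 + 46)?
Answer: 192053/10 ≈ 19205.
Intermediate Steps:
z = -4209 (z = -61*69 = -4209)
C(d, F) = -67/10 + 52/F (C(d, F) = -67*1/10 + 52/F = -67/10 + 52/F)
(23395 + z) + C(-11, 2) = (23395 - 4209) + (-67/10 + 52/2) = 19186 + (-67/10 + 52*(1/2)) = 19186 + (-67/10 + 26) = 19186 + 193/10 = 192053/10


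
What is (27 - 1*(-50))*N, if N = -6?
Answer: -462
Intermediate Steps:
(27 - 1*(-50))*N = (27 - 1*(-50))*(-6) = (27 + 50)*(-6) = 77*(-6) = -462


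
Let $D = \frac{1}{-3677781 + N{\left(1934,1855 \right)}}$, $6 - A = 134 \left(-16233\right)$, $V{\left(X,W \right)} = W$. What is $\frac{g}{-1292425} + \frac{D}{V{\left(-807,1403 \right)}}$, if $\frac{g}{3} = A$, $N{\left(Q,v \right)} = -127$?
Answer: $- \frac{33673214142160441}{6669048606400700} \approx -5.0492$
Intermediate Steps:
$A = 2175228$ ($A = 6 - 134 \left(-16233\right) = 6 - -2175222 = 6 + 2175222 = 2175228$)
$D = - \frac{1}{3677908}$ ($D = \frac{1}{-3677781 - 127} = \frac{1}{-3677908} = - \frac{1}{3677908} \approx -2.7189 \cdot 10^{-7}$)
$g = 6525684$ ($g = 3 \cdot 2175228 = 6525684$)
$\frac{g}{-1292425} + \frac{D}{V{\left(-807,1403 \right)}} = \frac{6525684}{-1292425} - \frac{1}{3677908 \cdot 1403} = 6525684 \left(- \frac{1}{1292425}\right) - \frac{1}{5160104924} = - \frac{6525684}{1292425} - \frac{1}{5160104924} = - \frac{33673214142160441}{6669048606400700}$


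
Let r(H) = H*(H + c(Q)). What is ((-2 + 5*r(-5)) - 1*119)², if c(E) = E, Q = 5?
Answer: 14641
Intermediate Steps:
r(H) = H*(5 + H) (r(H) = H*(H + 5) = H*(5 + H))
((-2 + 5*r(-5)) - 1*119)² = ((-2 + 5*(-5*(5 - 5))) - 1*119)² = ((-2 + 5*(-5*0)) - 119)² = ((-2 + 5*0) - 119)² = ((-2 + 0) - 119)² = (-2 - 119)² = (-121)² = 14641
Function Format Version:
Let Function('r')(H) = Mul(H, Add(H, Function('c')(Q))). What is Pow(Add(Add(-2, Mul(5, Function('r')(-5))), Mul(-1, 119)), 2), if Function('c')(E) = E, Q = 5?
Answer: 14641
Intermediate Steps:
Function('r')(H) = Mul(H, Add(5, H)) (Function('r')(H) = Mul(H, Add(H, 5)) = Mul(H, Add(5, H)))
Pow(Add(Add(-2, Mul(5, Function('r')(-5))), Mul(-1, 119)), 2) = Pow(Add(Add(-2, Mul(5, Mul(-5, Add(5, -5)))), Mul(-1, 119)), 2) = Pow(Add(Add(-2, Mul(5, Mul(-5, 0))), -119), 2) = Pow(Add(Add(-2, Mul(5, 0)), -119), 2) = Pow(Add(Add(-2, 0), -119), 2) = Pow(Add(-2, -119), 2) = Pow(-121, 2) = 14641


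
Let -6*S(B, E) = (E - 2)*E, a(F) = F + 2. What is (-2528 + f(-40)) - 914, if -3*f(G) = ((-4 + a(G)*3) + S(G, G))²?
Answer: -168730/3 ≈ -56243.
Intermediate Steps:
a(F) = 2 + F
S(B, E) = -E*(-2 + E)/6 (S(B, E) = -(E - 2)*E/6 = -(-2 + E)*E/6 = -E*(-2 + E)/6)
f(G) = -(2 + 3*G + G*(2 - G)/6)²/3 (f(G) = -((-4 + (2 + G)*3) + G*(2 - G)/6)²/3 = -((-4 + (6 + 3*G)) + G*(2 - G)/6)²/3 = -((2 + 3*G) + G*(2 - G)/6)²/3 = -(2 + 3*G + G*(2 - G)/6)²/3)
(-2528 + f(-40)) - 914 = (-2528 - (12 - 1*(-40)² + 20*(-40))²/108) - 914 = (-2528 - (12 - 1*1600 - 800)²/108) - 914 = (-2528 - (12 - 1600 - 800)²/108) - 914 = (-2528 - 1/108*(-2388)²) - 914 = (-2528 - 1/108*5702544) - 914 = (-2528 - 158404/3) - 914 = -165988/3 - 914 = -168730/3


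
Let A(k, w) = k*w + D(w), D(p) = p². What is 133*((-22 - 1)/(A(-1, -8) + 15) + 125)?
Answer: 1443316/87 ≈ 16590.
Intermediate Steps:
A(k, w) = w² + k*w (A(k, w) = k*w + w² = w² + k*w)
133*((-22 - 1)/(A(-1, -8) + 15) + 125) = 133*((-22 - 1)/(-8*(-1 - 8) + 15) + 125) = 133*(-23/(-8*(-9) + 15) + 125) = 133*(-23/(72 + 15) + 125) = 133*(-23/87 + 125) = 133*(10852/87) = 1443316/87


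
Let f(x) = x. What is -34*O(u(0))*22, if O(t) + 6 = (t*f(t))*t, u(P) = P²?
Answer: 4488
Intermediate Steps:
O(t) = -6 + t³ (O(t) = -6 + (t*t)*t = -6 + t²*t = -6 + t³)
-34*O(u(0))*22 = -34*(-6 + (0²)³)*22 = -34*(-6 + 0³)*22 = -34*(-6 + 0)*22 = -34*(-6)*22 = 204*22 = 4488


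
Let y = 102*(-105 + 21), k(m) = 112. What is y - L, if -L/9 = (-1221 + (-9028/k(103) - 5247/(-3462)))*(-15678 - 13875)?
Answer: 5586516690975/16156 ≈ 3.4579e+8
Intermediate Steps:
y = -8568 (y = 102*(-84) = -8568)
L = -5586655115583/16156 (L = -9*(-1221 + (-9028/112 - 5247/(-3462)))*(-15678 - 13875) = -9*(-1221 + (-9028*1/112 - 5247*(-1/3462)))*(-29553) = -9*(-1221 + (-2257/28 + 1749/1154))*(-29553) = -9*(-1221 - 1277803/16156)*(-29553) = -(-189038511)*(-29553)/16156 = -9*620739457287/16156 = -5586655115583/16156 ≈ -3.4579e+8)
y - L = -8568 - 1*(-5586655115583/16156) = -8568 + 5586655115583/16156 = 5586516690975/16156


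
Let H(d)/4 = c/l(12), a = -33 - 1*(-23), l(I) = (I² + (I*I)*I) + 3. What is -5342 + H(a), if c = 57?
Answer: -3338674/625 ≈ -5341.9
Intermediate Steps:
l(I) = 3 + I² + I³ (l(I) = (I² + I²*I) + 3 = (I² + I³) + 3 = 3 + I² + I³)
a = -10 (a = -33 + 23 = -10)
H(d) = 76/625 (H(d) = 4*(57/(3 + 12² + 12³)) = 4*(57/(3 + 144 + 1728)) = 4*(57/1875) = 4*(57*(1/1875)) = 4*(19/625) = 76/625)
-5342 + H(a) = -5342 + 76/625 = -3338674/625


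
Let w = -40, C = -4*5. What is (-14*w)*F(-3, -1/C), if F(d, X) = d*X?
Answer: -84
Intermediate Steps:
C = -20
F(d, X) = X*d
(-14*w)*F(-3, -1/C) = (-14*(-40))*(-1/(-20)*(-3)) = 560*(-1*(-1/20)*(-3)) = 560*((1/20)*(-3)) = 560*(-3/20) = -84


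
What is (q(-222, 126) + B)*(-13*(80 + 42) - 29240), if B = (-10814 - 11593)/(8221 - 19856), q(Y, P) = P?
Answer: -45881942442/11635 ≈ -3.9434e+6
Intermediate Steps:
B = 22407/11635 (B = -22407/(-11635) = -22407*(-1/11635) = 22407/11635 ≈ 1.9258)
(q(-222, 126) + B)*(-13*(80 + 42) - 29240) = (126 + 22407/11635)*(-13*(80 + 42) - 29240) = 1488417*(-13*122 - 29240)/11635 = 1488417*(-1586 - 29240)/11635 = (1488417/11635)*(-30826) = -45881942442/11635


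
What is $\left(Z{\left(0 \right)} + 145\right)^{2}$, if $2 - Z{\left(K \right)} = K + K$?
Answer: $21609$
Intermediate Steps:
$Z{\left(K \right)} = 2 - 2 K$ ($Z{\left(K \right)} = 2 - \left(K + K\right) = 2 - 2 K$)
$\left(Z{\left(0 \right)} + 145\right)^{2} = \left(\left(2 - 0\right) + 145\right)^{2} = \left(\left(2 + 0\right) + 145\right)^{2} = \left(2 + 145\right)^{2} = 147^{2} = 21609$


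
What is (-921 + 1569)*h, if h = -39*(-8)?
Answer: 202176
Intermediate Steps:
h = 312
(-921 + 1569)*h = (-921 + 1569)*312 = 648*312 = 202176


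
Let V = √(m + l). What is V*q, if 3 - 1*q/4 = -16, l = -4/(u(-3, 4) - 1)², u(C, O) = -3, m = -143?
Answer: 38*I*√573 ≈ 909.62*I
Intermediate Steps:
l = -¼ (l = -4/(-3 - 1)² = -4/((-4)²) = -4/16 = -4*1/16 = -¼ ≈ -0.25000)
q = 76 (q = 12 - 4*(-16) = 12 + 64 = 76)
V = I*√573/2 (V = √(-143 - ¼) = √(-573/4) = I*√573/2 ≈ 11.969*I)
V*q = (I*√573/2)*76 = 38*I*√573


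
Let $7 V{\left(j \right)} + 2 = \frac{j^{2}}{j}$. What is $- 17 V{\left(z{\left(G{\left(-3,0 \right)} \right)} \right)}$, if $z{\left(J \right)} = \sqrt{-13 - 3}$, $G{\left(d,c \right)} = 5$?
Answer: $\frac{34}{7} - \frac{68 i}{7} \approx 4.8571 - 9.7143 i$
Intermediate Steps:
$z{\left(J \right)} = 4 i$ ($z{\left(J \right)} = \sqrt{-16} = 4 i$)
$V{\left(j \right)} = - \frac{2}{7} + \frac{j}{7}$ ($V{\left(j \right)} = - \frac{2}{7} + \frac{j^{2} \frac{1}{j}}{7} = - \frac{2}{7} + \frac{j}{7}$)
$- 17 V{\left(z{\left(G{\left(-3,0 \right)} \right)} \right)} = - 17 \left(- \frac{2}{7} + \frac{4 i}{7}\right) = \frac{34}{7} - \frac{68 i}{7}$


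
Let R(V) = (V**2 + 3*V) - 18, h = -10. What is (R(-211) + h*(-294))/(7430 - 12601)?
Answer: -46810/5171 ≈ -9.0524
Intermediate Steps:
R(V) = -18 + V**2 + 3*V
(R(-211) + h*(-294))/(7430 - 12601) = ((-18 + (-211)**2 + 3*(-211)) - 10*(-294))/(7430 - 12601) = ((-18 + 44521 - 633) + 2940)/(-5171) = (43870 + 2940)*(-1/5171) = 46810*(-1/5171) = -46810/5171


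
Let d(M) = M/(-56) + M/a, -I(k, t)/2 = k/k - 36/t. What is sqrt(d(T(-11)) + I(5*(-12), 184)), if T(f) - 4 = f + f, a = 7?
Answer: I*sqrt(8165)/46 ≈ 1.9644*I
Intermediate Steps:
I(k, t) = -2 + 72/t (I(k, t) = -2*(k/k - 36/t) = -2*(1 - 36/t) = -2 + 72/t)
T(f) = 4 + 2*f (T(f) = 4 + (f + f) = 4 + 2*f)
d(M) = M/8 (d(M) = M/(-56) + M/7 = M*(-1/56) + M*(1/7) = -M/56 + M/7 = M/8)
sqrt(d(T(-11)) + I(5*(-12), 184)) = sqrt((4 + 2*(-11))/8 + (-2 + 72/184)) = sqrt((4 - 22)/8 + (-2 + 72*(1/184))) = sqrt((1/8)*(-18) + (-2 + 9/23)) = sqrt(-9/4 - 37/23) = sqrt(-355/92) = I*sqrt(8165)/46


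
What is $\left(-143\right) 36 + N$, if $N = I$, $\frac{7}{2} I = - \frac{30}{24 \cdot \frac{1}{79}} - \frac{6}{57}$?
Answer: $- \frac{1376881}{266} \approx -5176.2$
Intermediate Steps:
$I = - \frac{7513}{266}$ ($I = \frac{2 \left(- \frac{30}{24 \cdot \frac{1}{79}} - \frac{6}{57}\right)}{7} = \frac{2 \left(- \frac{30}{24 \cdot \frac{1}{79}} - \frac{2}{19}\right)}{7} = \frac{2 \left(- \frac{30}{\frac{24}{79}} - \frac{2}{19}\right)}{7} = \frac{2 \left(\left(-30\right) \frac{79}{24} - \frac{2}{19}\right)}{7} = \frac{2 \left(- \frac{395}{4} - \frac{2}{19}\right)}{7} = \frac{2}{7} \left(- \frac{7513}{76}\right) = - \frac{7513}{266} \approx -28.244$)
$N = - \frac{7513}{266} \approx -28.244$
$\left(-143\right) 36 + N = \left(-143\right) 36 - \frac{7513}{266} = -5148 - \frac{7513}{266} = - \frac{1376881}{266}$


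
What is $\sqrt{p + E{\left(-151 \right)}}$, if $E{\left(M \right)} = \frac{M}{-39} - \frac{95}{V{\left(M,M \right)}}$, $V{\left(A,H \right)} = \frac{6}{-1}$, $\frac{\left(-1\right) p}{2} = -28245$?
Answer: $\frac{\sqrt{343805046}}{78} \approx 237.72$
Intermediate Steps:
$p = 56490$ ($p = \left(-2\right) \left(-28245\right) = 56490$)
$V{\left(A,H \right)} = -6$ ($V{\left(A,H \right)} = 6 \left(-1\right) = -6$)
$E{\left(M \right)} = \frac{95}{6} - \frac{M}{39}$ ($E{\left(M \right)} = \frac{M}{-39} - \frac{95}{-6} = M \left(- \frac{1}{39}\right) - - \frac{95}{6} = - \frac{M}{39} + \frac{95}{6} = \frac{95}{6} - \frac{M}{39}$)
$\sqrt{p + E{\left(-151 \right)}} = \sqrt{56490 + \left(\frac{95}{6} - - \frac{151}{39}\right)} = \sqrt{56490 + \left(\frac{95}{6} + \frac{151}{39}\right)} = \sqrt{56490 + \frac{1537}{78}} = \sqrt{\frac{4407757}{78}} = \frac{\sqrt{343805046}}{78}$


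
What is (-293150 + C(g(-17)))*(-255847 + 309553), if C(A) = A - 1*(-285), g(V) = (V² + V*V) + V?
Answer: -15698478624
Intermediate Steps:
g(V) = V + 2*V² (g(V) = (V² + V²) + V = 2*V² + V = V + 2*V²)
C(A) = 285 + A (C(A) = A + 285 = 285 + A)
(-293150 + C(g(-17)))*(-255847 + 309553) = (-293150 + (285 - 17*(1 + 2*(-17))))*(-255847 + 309553) = (-293150 + (285 - 17*(1 - 34)))*53706 = (-293150 + (285 - 17*(-33)))*53706 = (-293150 + (285 + 561))*53706 = (-293150 + 846)*53706 = -292304*53706 = -15698478624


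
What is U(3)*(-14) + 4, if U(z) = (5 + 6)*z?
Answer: -458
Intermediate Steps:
U(z) = 11*z
U(3)*(-14) + 4 = (11*3)*(-14) + 4 = 33*(-14) + 4 = -462 + 4 = -458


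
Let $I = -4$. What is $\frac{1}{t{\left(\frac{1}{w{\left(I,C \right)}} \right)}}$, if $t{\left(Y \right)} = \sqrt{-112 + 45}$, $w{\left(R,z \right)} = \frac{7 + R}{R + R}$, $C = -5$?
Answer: $- \frac{i \sqrt{67}}{67} \approx - 0.12217 i$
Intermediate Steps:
$w{\left(R,z \right)} = \frac{7 + R}{2 R}$
$t{\left(Y \right)} = i \sqrt{67}$ ($t{\left(Y \right)} = \sqrt{-67} = i \sqrt{67}$)
$\frac{1}{t{\left(\frac{1}{w{\left(I,C \right)}} \right)}} = \frac{1}{i \sqrt{67}} = - \frac{i \sqrt{67}}{67}$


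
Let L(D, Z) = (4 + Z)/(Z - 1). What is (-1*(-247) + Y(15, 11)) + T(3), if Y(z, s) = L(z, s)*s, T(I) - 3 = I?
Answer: 539/2 ≈ 269.50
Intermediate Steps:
L(D, Z) = (4 + Z)/(-1 + Z)
T(I) = 3 + I
Y(z, s) = s*(4 + s)/(-1 + s) (Y(z, s) = ((4 + s)/(-1 + s))*s = s*(4 + s)/(-1 + s))
(-1*(-247) + Y(15, 11)) + T(3) = (-1*(-247) + 11*(4 + 11)/(-1 + 11)) + (3 + 3) = (247 + 11*15/10) + 6 = (247 + 11*(⅒)*15) + 6 = (247 + 33/2) + 6 = 527/2 + 6 = 539/2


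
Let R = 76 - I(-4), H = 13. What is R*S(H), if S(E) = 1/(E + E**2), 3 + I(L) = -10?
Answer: 89/182 ≈ 0.48901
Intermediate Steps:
I(L) = -13 (I(L) = -3 - 10 = -13)
R = 89 (R = 76 - 1*(-13) = 76 + 13 = 89)
R*S(H) = 89*(1/(13*(1 + 13))) = 89*((1/13)/14) = 89*((1/13)*(1/14)) = 89*(1/182) = 89/182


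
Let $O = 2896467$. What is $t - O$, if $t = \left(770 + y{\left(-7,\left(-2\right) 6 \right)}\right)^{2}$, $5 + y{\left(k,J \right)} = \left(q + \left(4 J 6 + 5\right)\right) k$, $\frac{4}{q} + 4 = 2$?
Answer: $4721133$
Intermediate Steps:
$q = -2$ ($q = \frac{4}{-4 + 2} = \frac{4}{-2} = 4 \left(- \frac{1}{2}\right) = -2$)
$y{\left(k,J \right)} = -5 + k \left(3 + 24 J\right)$ ($y{\left(k,J \right)} = -5 + \left(-2 + \left(4 J 6 + 5\right)\right) k = -5 + \left(-2 + \left(24 J + 5\right)\right) k = -5 + \left(-2 + \left(5 + 24 J\right)\right) k = -5 + \left(3 + 24 J\right) k = -5 + k \left(3 + 24 J\right)$)
$t = 7617600$ ($t = \left(770 + \left(-5 + 3 \left(-7\right) + 24 \left(\left(-2\right) 6\right) \left(-7\right)\right)\right)^{2} = \left(770 - \left(26 - 2016\right)\right)^{2} = \left(770 - -1990\right)^{2} = \left(770 + 1990\right)^{2} = 2760^{2} = 7617600$)
$t - O = 7617600 - 2896467 = 4721133$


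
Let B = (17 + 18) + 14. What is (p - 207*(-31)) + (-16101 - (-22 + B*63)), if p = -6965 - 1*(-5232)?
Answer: -14482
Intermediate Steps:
B = 49 (B = 35 + 14 = 49)
p = -1733 (p = -6965 + 5232 = -1733)
(p - 207*(-31)) + (-16101 - (-22 + B*63)) = (-1733 - 207*(-31)) + (-16101 - (-22 + 49*63)) = (-1733 + 6417) + (-16101 - (-22 + 3087)) = 4684 + (-16101 - 1*3065) = 4684 + (-16101 - 3065) = 4684 - 19166 = -14482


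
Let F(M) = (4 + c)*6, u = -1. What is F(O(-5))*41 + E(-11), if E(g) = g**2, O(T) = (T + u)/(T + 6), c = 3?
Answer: 1843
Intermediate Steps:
O(T) = (-1 + T)/(6 + T) (O(T) = (T - 1)/(T + 6) = (-1 + T)/(6 + T))
F(M) = 42 (F(M) = (4 + 3)*6 = 7*6 = 42)
F(O(-5))*41 + E(-11) = 42*41 + (-11)**2 = 1722 + 121 = 1843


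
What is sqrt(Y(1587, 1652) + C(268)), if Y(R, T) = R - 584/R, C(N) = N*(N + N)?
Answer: sqrt(691462083)/69 ≈ 381.10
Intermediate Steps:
C(N) = 2*N**2 (C(N) = N*(2*N) = 2*N**2)
sqrt(Y(1587, 1652) + C(268)) = sqrt((1587 - 584/1587) + 2*268**2) = sqrt((1587 - 584*1/1587) + 2*71824) = sqrt((1587 - 584/1587) + 143648) = sqrt(2517985/1587 + 143648) = sqrt(230487361/1587) = sqrt(691462083)/69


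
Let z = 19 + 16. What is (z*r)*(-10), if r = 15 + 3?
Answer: -6300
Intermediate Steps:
r = 18
z = 35
(z*r)*(-10) = (35*18)*(-10) = 630*(-10) = -6300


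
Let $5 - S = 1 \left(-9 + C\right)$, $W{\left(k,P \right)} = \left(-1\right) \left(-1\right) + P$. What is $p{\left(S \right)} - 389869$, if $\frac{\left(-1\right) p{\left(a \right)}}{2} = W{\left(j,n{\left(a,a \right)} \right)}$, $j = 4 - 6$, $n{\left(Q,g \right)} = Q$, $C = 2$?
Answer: $-389895$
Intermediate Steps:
$j = -2$ ($j = 4 - 6 = -2$)
$W{\left(k,P \right)} = 1 + P$
$S = 12$ ($S = 5 - 1 \left(-9 + 2\right) = 5 - 1 \left(-7\right) = 5 - -7 = 5 + 7 = 12$)
$p{\left(a \right)} = -2 - 2 a$ ($p{\left(a \right)} = - 2 \left(1 + a\right) = -2 - 2 a$)
$p{\left(S \right)} - 389869 = \left(-2 - 24\right) - 389869 = -26 - 389869 = -389895$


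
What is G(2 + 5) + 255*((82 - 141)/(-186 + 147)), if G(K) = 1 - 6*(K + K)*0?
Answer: 5028/13 ≈ 386.77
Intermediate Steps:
G(K) = 1 (G(K) = 1 - 6*(2*K)*0 = 1 - 12*K*0 = 1 - 1*0 = 1 + 0 = 1)
G(2 + 5) + 255*((82 - 141)/(-186 + 147)) = 1 + 255*((82 - 141)/(-186 + 147)) = 1 + 255*(-59/(-39)) = 1 + 255*(-59*(-1/39)) = 1 + 255*(59/39) = 1 + 5015/13 = 5028/13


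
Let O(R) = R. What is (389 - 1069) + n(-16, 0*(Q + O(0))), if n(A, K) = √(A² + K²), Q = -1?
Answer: -664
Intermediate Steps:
(389 - 1069) + n(-16, 0*(Q + O(0))) = (389 - 1069) + √((-16)² + (0*(-1 + 0))²) = -680 + √(256 + (0*(-1))²) = -680 + √(256 + 0²) = -680 + √(256 + 0) = -680 + √256 = -680 + 16 = -664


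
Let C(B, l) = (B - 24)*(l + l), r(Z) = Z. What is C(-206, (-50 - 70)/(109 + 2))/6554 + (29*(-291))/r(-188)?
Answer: 1024949911/22794812 ≈ 44.964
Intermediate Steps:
C(B, l) = 2*l*(-24 + B) (C(B, l) = (-24 + B)*(2*l) = 2*l*(-24 + B))
C(-206, (-50 - 70)/(109 + 2))/6554 + (29*(-291))/r(-188) = (2*((-50 - 70)/(109 + 2))*(-24 - 206))/6554 + (29*(-291))/(-188) = (2*(-120/111)*(-230))*(1/6554) - 8439*(-1/188) = (2*(-120*1/111)*(-230))*(1/6554) + 8439/188 = (2*(-40/37)*(-230))*(1/6554) + 8439/188 = (18400/37)*(1/6554) + 8439/188 = 9200/121249 + 8439/188 = 1024949911/22794812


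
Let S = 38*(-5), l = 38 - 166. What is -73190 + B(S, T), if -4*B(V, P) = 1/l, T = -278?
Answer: -37473279/512 ≈ -73190.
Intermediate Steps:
l = -128
S = -190
B(V, P) = 1/512 (B(V, P) = -¼/(-128) = -¼*(-1/128) = 1/512)
-73190 + B(S, T) = -73190 + 1/512 = -37473279/512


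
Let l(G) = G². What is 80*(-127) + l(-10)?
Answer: -10060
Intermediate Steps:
80*(-127) + l(-10) = 80*(-127) + (-10)² = -10160 + 100 = -10060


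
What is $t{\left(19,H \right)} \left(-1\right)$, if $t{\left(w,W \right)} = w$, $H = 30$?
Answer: $-19$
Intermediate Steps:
$t{\left(19,H \right)} \left(-1\right) = 19 \left(-1\right) = -19$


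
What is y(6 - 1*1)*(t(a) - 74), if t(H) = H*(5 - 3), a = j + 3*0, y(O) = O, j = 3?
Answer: -340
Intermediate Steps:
a = 3 (a = 3 + 3*0 = 3 + 0 = 3)
t(H) = 2*H (t(H) = H*2 = 2*H)
y(6 - 1*1)*(t(a) - 74) = (6 - 1*1)*(2*3 - 74) = (6 - 1)*(6 - 74) = 5*(-68) = -340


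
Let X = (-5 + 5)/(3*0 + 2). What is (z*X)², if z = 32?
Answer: 0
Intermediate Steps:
X = 0 (X = 0/(0 + 2) = 0/2 = 0*(½) = 0)
(z*X)² = (32*0)² = 0² = 0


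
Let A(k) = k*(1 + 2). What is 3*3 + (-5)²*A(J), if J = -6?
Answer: -441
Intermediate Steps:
A(k) = 3*k (A(k) = k*3 = 3*k)
3*3 + (-5)²*A(J) = 3*3 + (-5)²*(3*(-6)) = 9 + 25*(-18) = 9 - 450 = -441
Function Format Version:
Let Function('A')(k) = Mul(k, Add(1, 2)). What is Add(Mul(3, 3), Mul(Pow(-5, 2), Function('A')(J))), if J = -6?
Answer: -441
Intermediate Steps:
Function('A')(k) = Mul(3, k) (Function('A')(k) = Mul(k, 3) = Mul(3, k))
Add(Mul(3, 3), Mul(Pow(-5, 2), Function('A')(J))) = Add(Mul(3, 3), Mul(Pow(-5, 2), Mul(3, -6))) = Add(9, Mul(25, -18)) = Add(9, -450) = -441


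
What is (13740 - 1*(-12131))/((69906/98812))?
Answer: 1278182626/34953 ≈ 36569.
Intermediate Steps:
(13740 - 1*(-12131))/((69906/98812)) = (13740 + 12131)/((69906*(1/98812))) = 25871/(34953/49406) = 25871*(49406/34953) = 1278182626/34953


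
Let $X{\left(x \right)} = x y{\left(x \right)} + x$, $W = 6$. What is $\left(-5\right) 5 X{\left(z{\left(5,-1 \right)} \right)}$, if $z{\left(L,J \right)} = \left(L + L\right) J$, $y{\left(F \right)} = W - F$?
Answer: $4250$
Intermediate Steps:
$y{\left(F \right)} = 6 - F$
$z{\left(L,J \right)} = 2 J L$ ($z{\left(L,J \right)} = 2 L J = 2 J L$)
$X{\left(x \right)} = x + x \left(6 - x\right)$ ($X{\left(x \right)} = x \left(6 - x\right) + x = x + x \left(6 - x\right)$)
$\left(-5\right) 5 X{\left(z{\left(5,-1 \right)} \right)} = \left(-5\right) 5 \cdot 2 \left(-1\right) 5 \left(7 - 2 \left(-1\right) 5\right) = - 25 \left(- 10 \left(7 - -10\right)\right) = - 25 \left(- 10 \left(7 + 10\right)\right) = - 25 \left(\left(-10\right) 17\right) = \left(-25\right) \left(-170\right) = 4250$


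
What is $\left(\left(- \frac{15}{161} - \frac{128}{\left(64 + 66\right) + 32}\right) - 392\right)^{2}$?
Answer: $\frac{26251184735281}{170067681} \approx 1.5436 \cdot 10^{5}$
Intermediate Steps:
$\left(\left(- \frac{15}{161} - \frac{128}{\left(64 + 66\right) + 32}\right) - 392\right)^{2} = \left(\left(\left(-15\right) \frac{1}{161} - \frac{128}{130 + 32}\right) - 392\right)^{2} = \left(\left(- \frac{15}{161} - \frac{128}{162}\right) - 392\right)^{2} = \left(\left(- \frac{15}{161} - \frac{64}{81}\right) - 392\right)^{2} = \left(- \frac{11519}{13041} - 392\right)^{2} = \left(- \frac{5123591}{13041}\right)^{2} = \frac{26251184735281}{170067681}$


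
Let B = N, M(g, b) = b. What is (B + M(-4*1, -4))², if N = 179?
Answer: 30625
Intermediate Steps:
B = 179
(B + M(-4*1, -4))² = (179 - 4)² = 175² = 30625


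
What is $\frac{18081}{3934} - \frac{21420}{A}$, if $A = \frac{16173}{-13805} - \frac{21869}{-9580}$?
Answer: $- \frac{318334810746897}{16518776642} \approx -19271.0$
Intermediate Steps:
$A = \frac{29392841}{26450380}$ ($A = 16173 \left(- \frac{1}{13805}\right) - - \frac{21869}{9580} = - \frac{16173}{13805} + \frac{21869}{9580} = \frac{29392841}{26450380} \approx 1.1112$)
$\frac{18081}{3934} - \frac{21420}{A} = \frac{18081}{3934} - \frac{21420}{\frac{29392841}{26450380}} = 18081 \cdot \frac{1}{3934} - \frac{566567139600}{29392841} = \frac{2583}{562} - \frac{566567139600}{29392841} = - \frac{318334810746897}{16518776642}$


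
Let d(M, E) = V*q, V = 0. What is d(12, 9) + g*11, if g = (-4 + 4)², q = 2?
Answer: 0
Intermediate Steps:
d(M, E) = 0 (d(M, E) = 0*2 = 0)
g = 0 (g = 0² = 0)
d(12, 9) + g*11 = 0 + 0*11 = 0 + 0 = 0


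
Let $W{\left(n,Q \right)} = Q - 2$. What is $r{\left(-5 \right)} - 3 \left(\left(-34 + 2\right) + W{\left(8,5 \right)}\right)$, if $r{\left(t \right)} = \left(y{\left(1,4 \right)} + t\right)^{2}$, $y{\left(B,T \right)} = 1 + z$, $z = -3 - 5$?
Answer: $231$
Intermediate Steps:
$z = -8$
$W{\left(n,Q \right)} = -2 + Q$
$y{\left(B,T \right)} = -7$ ($y{\left(B,T \right)} = 1 - 8 = -7$)
$r{\left(t \right)} = \left(-7 + t\right)^{2}$
$r{\left(-5 \right)} - 3 \left(\left(-34 + 2\right) + W{\left(8,5 \right)}\right) = \left(-7 - 5\right)^{2} - 3 \left(\left(-34 + 2\right) + \left(-2 + 5\right)\right) = \left(-12\right)^{2} - 3 \left(-32 + 3\right) = 144 - -87 = 144 + 87 = 231$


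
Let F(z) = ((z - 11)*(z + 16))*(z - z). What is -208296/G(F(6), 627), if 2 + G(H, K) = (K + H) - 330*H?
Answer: -208296/625 ≈ -333.27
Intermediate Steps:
F(z) = 0 (F(z) = ((-11 + z)*(16 + z))*0 = 0)
G(H, K) = -2 + K - 329*H (G(H, K) = -2 + ((K + H) - 330*H) = -2 + ((H + K) - 330*H) = -2 + (K - 329*H) = -2 + K - 329*H)
-208296/G(F(6), 627) = -208296/(-2 + 627 - 329*0) = -208296/(-2 + 627 + 0) = -208296/625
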